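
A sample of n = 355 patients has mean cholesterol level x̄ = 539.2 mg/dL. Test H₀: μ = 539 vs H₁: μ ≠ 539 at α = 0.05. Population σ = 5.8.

z = (x̄ - μ₀)/(σ/√n) = (539.2 - 539)/(5.8/√355) = 0.65. Critical value: ±1.96. Since |0.65| ≤ 1.96, Fail to reject H₀.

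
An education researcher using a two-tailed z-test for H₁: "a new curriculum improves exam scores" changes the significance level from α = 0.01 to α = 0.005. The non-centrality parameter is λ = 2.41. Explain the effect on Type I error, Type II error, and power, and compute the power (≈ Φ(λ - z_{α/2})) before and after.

Decreasing α from 0.01 to 0.005:
• Type I error rate decreases (α is the Type I rate by definition).
• Critical value moves from z_{α/2} = 2.576 to 2.807, so power = Φ(λ - z_{α/2}) goes from Φ(2.41 - 2.576) = 0.434 to Φ(2.41 - 2.807) = 0.346.
• Type II error rate β = 1 - power therefore increases (0.566 → 0.654).
Appropriate when false positives are costly — here, adopting a curriculum that gives no real benefit — disruption for nothing.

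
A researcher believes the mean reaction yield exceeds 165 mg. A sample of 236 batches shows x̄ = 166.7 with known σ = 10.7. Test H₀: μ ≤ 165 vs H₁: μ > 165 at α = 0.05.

z = 2.441. Critical value: 1.645. Reject H₀.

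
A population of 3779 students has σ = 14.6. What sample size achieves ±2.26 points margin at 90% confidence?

Without FPC: n₀ = (1.645×14.6/2.26)² = 112.933. With FPC: n = n₀N/(n₀+N-1) = 109.7 → n = 110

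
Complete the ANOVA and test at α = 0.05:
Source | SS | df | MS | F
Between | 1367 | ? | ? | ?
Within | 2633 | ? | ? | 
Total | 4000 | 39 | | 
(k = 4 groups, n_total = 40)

df_between = 3, df_within = 36. MS_between = 455.67, MS_within = 73.14. F = 6.23, F_crit ≈ 2.866. Reject H₀.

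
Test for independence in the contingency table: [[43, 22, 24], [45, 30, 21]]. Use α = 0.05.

χ² = 1.213. df = 2, critical = 5.991. Fail to reject H₀. No evidence of dependence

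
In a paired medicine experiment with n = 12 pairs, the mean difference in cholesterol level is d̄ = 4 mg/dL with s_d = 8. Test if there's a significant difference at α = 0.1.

t = d̄/(s_d/√n) = 4/(8/√12) = 1.732. df = 11, critical t = ±1.796. Fail to reject H₀.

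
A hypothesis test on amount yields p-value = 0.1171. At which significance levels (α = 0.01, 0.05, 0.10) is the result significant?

p = 0.1171. Not significant at any of the given levels.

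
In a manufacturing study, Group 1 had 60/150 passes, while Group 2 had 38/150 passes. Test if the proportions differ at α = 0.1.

p̂₁ = 0.4, p̂₂ = 0.253, pooled p̂ = 0.327. z = 2.708. Critical: ±1.645. Reject H₀.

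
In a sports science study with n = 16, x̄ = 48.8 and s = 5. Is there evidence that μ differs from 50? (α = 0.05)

t = (x̄ - μ₀)/(s/√n) = (48.8 - 50)/(5/√16) = -0.96. df = 15, critical t = ±2.131. Fail to reject H₀.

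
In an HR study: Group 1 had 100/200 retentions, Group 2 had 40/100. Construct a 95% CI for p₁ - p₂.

p̂₁ = 0.5, p̂₂ = 0.4. Difference = 0.1. CI = (-0.018, 0.218)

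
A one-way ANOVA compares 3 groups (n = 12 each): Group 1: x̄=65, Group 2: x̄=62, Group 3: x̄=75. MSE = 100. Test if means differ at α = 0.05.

Grand mean = 67.33. SS_between = 1112.0, MS_between = 556.0. F = 5.56, F_crit ≈ 3.285. Reject H₀.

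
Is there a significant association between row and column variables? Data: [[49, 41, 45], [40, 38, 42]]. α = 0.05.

χ² = 0.246. df = 2, critical = 5.991. Fail to reject H₀. No evidence of dependence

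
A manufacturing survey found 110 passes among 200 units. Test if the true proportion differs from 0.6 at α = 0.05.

p̂ = 0.55, p₀ = 0.6. z = (p̂ - p₀)/√(p₀(1-p₀)/n) = -1.443. Critical: ±1.96. Fail to reject H₀.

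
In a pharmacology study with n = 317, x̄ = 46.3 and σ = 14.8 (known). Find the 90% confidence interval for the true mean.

CI = x̄ ± z*(σ/√n) = 46.3 ± 1.645(14.8/√317) = 46.3 ± 1.37 = (44.93, 47.67)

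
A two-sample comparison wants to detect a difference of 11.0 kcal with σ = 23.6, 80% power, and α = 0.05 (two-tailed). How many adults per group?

n per group = 2(z_α/2 + z_β)²σ²/d² = 2×(1.96 + 0.84)²×23.6²/11.0² = 72.2 → n = 73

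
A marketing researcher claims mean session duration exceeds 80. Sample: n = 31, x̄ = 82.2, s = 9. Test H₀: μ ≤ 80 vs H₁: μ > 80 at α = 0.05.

t = (82.2 - 80)/(9/√31) = 1.361, df = 30. Critical t = 1.697. Fail to reject H₀.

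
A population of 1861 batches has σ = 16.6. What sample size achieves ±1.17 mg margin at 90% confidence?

Without FPC: n₀ = (1.645×16.6/1.17)² = 544.724. With FPC: n = n₀N/(n₀+N-1) = 421.6 → n = 422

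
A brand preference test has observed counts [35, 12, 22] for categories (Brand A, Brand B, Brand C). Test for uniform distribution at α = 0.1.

Expected = 23 each. χ² = Σ(O-E)²/E = 11.565. df = 2, critical value = 4.605. Reject H₀.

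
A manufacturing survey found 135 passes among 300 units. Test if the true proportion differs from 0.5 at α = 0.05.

p̂ = 0.45, p₀ = 0.5. z = (p̂ - p₀)/√(p₀(1-p₀)/n) = -1.732. Critical: ±1.96. Fail to reject H₀.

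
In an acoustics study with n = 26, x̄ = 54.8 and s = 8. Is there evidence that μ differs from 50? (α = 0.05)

t = (x̄ - μ₀)/(s/√n) = (54.8 - 50)/(8/√26) = 3.059. df = 25, critical t = ±2.06. Reject H₀.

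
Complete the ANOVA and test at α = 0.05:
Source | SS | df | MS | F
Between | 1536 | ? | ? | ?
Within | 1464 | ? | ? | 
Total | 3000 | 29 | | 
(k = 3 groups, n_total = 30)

df_between = 2, df_within = 27. MS_between = 768.0, MS_within = 54.22. F = 14.164, F_crit ≈ 3.354. Reject H₀.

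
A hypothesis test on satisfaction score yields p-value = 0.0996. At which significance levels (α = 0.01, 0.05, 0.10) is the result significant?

p = 0.0996. Significant at: α = 0.1.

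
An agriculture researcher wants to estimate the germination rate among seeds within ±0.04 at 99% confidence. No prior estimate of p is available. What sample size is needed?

Conservative approach: use p = 0.5 (maximizes p(1-p) = 0.25). n = z²(0.25)/E² = 2.576²×0.25/0.04² = 1036.8 → n = 1037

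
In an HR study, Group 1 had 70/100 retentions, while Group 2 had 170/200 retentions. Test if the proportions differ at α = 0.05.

p̂₁ = 0.7, p̂₂ = 0.85, pooled p̂ = 0.8. z = -3.062. Critical: ±1.96. Reject H₀.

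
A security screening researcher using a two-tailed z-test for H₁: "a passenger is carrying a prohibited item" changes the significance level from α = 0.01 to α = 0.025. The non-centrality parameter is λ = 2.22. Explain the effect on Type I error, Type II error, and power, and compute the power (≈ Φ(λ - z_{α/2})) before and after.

Increasing α from 0.01 to 0.025:
• Type I error rate increases (α is the Type I rate by definition).
• Critical value moves from z_{α/2} = 2.576 to 2.241, so power = Φ(λ - z_{α/2}) goes from Φ(2.22 - 2.576) = 0.361 to Φ(2.22 - 2.241) = 0.492.
• Type II error rate β = 1 - power therefore decreases (0.639 → 0.508).
Appropriate when false negatives are costly — here, letting a prohibited item through — security breach.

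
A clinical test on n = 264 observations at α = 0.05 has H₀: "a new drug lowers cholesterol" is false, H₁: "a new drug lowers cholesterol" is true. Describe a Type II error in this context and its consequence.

Type II error: failing to reject H₀ when it is false — concluding that a new drug lowers cholesterol is not supported when in fact it is. Consequence: shelving an effective drug — patients miss out on a treatment that would have helped.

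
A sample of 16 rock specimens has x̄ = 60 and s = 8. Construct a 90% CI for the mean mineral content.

CI = x̄ ± t*(s/√n) = 60 ± 1.753(8/√16) = (56.49, 63.51)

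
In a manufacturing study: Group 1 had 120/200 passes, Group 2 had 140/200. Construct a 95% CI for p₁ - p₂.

p̂₁ = 0.6, p̂₂ = 0.7. Difference = -0.1. CI = (-0.193, -0.007)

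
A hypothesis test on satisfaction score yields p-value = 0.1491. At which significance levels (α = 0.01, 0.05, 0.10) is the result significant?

p = 0.1491. Not significant at any of the given levels.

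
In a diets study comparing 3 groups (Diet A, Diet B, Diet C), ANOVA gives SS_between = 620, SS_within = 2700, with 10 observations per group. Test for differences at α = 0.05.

df_between = 2, df_within = 27. F = MS_between/MS_within = 310.0/100.0 = 3.1. F_crit ≈ 3.354. Fail to reject H₀.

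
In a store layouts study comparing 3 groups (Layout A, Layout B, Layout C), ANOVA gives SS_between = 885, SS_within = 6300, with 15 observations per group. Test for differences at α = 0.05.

df_between = 2, df_within = 42. F = MS_between/MS_within = 442.5/150.0 = 2.95. F_crit ≈ 3.22. Fail to reject H₀.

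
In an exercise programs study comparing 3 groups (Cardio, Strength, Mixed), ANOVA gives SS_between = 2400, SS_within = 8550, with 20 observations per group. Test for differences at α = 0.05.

df_between = 2, df_within = 57. F = MS_between/MS_within = 1200.0/150.0 = 8.0. F_crit ≈ 3.159. Reject H₀. At least one mean differs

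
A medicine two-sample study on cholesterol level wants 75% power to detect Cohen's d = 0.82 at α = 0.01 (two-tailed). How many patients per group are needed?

z_{α/2} = 2.576, z_β = Φ⁻¹(0.75) = 0.674. For large effect (d = 0.82): n per group = 2(z_{α/2} + z_β)²/d² = 2(2.576 + 0.674)²/0.82² = 31.4 → 32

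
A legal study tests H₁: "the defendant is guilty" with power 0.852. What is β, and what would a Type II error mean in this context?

β = 1 - power = 1 - 0.852 = 0.148. A Type II error is failing to reject H₀ when H₀ is false (false negative) — here, failing to conclude that the defendant is guilty when in fact it is true. Consequence: acquitting a guilty person.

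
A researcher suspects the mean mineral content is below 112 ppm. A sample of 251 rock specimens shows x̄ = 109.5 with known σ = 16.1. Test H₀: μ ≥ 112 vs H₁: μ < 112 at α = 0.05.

z = -2.46. Critical value: -1.645. Reject H₀.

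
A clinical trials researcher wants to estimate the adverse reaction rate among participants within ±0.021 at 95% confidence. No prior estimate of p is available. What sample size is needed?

Conservative approach: use p = 0.5 (maximizes p(1-p) = 0.25). n = z²(0.25)/E² = 1.96²×0.25/0.021² = 2177.8 → n = 2178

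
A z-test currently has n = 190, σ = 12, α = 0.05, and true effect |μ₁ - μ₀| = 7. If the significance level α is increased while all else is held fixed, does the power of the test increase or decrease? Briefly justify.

Power increases: a larger α lowers the critical value, so more of the H₁ sampling distribution falls in the rejection region.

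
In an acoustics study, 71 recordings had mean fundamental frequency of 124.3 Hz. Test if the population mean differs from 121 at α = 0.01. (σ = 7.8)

z = (x̄ - μ₀)/(σ/√n) = (124.3 - 121)/(7.8/√71) = 3.565. Critical value: ±2.576. Since |3.565| > 2.576, Reject H₀.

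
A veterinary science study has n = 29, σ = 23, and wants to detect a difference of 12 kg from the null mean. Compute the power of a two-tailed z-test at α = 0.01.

SE = σ/√n = 23/√29 = 4.271. Non-centrality λ = d/SE = 12/4.271 = 2.81. Power ≈ Φ(λ - z_{α/2}) = Φ(2.81 - 2.576) = Φ(0.234) = 0.592.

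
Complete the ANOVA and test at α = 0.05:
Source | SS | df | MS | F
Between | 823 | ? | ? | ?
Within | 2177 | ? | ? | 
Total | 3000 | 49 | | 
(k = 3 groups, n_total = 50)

df_between = 2, df_within = 47. MS_between = 411.5, MS_within = 46.32. F = 8.884, F_crit ≈ 3.195. Reject H₀.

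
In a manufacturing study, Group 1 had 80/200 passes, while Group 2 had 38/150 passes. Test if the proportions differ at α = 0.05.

p̂₁ = 0.4, p̂₂ = 0.253, pooled p̂ = 0.337. z = 2.872. Critical: ±1.96. Reject H₀.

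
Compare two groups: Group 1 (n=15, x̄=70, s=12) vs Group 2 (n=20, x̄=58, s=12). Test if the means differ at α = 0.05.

Pooled sp = 12.0. t = 2.928, df = 33. Critical t = ±2.035. Reject H₀.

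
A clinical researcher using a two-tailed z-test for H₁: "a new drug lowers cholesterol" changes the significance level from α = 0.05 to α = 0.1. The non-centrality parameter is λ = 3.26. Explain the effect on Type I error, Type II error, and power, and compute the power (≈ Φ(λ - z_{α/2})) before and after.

Increasing α from 0.05 to 0.1:
• Type I error rate increases (α is the Type I rate by definition).
• Critical value moves from z_{α/2} = 1.96 to 1.645, so power = Φ(λ - z_{α/2}) goes from Φ(3.26 - 1.96) = 0.903 to Φ(3.26 - 1.645) = 0.947.
• Type II error rate β = 1 - power therefore decreases (0.097 → 0.053).
Appropriate when false negatives are costly — here, shelving an effective drug — patients miss out on a treatment that would have helped.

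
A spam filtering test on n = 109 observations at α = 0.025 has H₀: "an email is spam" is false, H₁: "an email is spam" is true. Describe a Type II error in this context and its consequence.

Type II error: failing to reject H₀ when it is false — concluding that an email is spam is not supported when in fact it is. Consequence: a spam email lands in the inbox.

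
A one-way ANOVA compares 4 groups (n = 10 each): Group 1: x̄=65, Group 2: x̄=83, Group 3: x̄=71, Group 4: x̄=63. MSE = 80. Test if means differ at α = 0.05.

Grand mean = 70.5. SS_between = 2430.0, MS_between = 810.0. F = 10.125, F_crit ≈ 2.866. Reject H₀.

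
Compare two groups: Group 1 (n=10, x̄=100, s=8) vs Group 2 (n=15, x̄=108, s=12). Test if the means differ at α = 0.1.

Pooled sp = 10.62. t = -1.846, df = 23. Critical t = ±1.714. Reject H₀.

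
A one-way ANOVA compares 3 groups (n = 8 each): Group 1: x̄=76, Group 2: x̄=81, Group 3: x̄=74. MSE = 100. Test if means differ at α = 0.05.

Grand mean = 77.0. SS_between = 208.0, MS_between = 104.0. F = 1.04, F_crit ≈ 3.467. Fail to reject H₀.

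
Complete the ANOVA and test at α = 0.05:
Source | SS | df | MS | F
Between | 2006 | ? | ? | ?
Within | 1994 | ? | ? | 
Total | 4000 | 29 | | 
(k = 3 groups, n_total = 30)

df_between = 2, df_within = 27. MS_between = 1003.0, MS_within = 73.85. F = 13.581, F_crit ≈ 3.354. Reject H₀.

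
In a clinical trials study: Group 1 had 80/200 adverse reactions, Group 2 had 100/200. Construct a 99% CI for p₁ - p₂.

p̂₁ = 0.4, p̂₂ = 0.5. Difference = -0.1. CI = (-0.228, 0.028)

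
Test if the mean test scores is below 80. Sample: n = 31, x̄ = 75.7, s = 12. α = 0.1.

t = (75.7 - 80)/(12/√31) = -1.995, df = 30. Critical t = -1.31. Reject H₀.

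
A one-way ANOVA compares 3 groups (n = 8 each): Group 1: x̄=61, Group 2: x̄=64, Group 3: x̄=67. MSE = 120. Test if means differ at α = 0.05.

Grand mean = 64.0. SS_between = 144.0, MS_between = 72.0. F = 0.6, F_crit ≈ 3.467. Fail to reject H₀.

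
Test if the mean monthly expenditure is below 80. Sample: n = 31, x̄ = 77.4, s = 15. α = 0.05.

t = (77.4 - 80)/(15/√31) = -0.965, df = 30. Critical t = -1.697. Fail to reject H₀.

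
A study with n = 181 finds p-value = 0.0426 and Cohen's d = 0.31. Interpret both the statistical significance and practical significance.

Statistically significant (p = 0.0426 < 0.05). Cohen's d = 0.31 indicates a small effect size. Both statistical and practical significance should be considered.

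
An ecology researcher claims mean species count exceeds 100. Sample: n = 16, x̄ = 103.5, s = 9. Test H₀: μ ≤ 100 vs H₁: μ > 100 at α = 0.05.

t = (103.5 - 100)/(9/√16) = 1.556, df = 15. Critical t = 1.753. Fail to reject H₀.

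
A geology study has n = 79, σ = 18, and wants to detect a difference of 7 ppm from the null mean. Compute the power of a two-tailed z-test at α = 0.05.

SE = σ/√n = 18/√79 = 2.025. Non-centrality λ = d/SE = 7/2.025 = 3.457. Power ≈ Φ(λ - z_{α/2}) = Φ(3.457 - 1.96) = Φ(1.497) = 0.933.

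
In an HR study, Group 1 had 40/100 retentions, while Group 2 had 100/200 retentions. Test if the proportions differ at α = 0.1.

p̂₁ = 0.4, p̂₂ = 0.5, pooled p̂ = 0.467. z = -1.637. Critical: ±1.645. Fail to reject H₀.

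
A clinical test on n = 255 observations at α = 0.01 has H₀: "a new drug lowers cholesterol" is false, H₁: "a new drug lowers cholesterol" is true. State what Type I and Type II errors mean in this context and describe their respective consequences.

Type I (false positive): concluding that a new drug lowers cholesterol when it is not — approving an ineffective drug — patients take a useless medication and may skip effective alternatives. Type II (false negative): failing to conclude that a new drug lowers cholesterol when it is — shelving an effective drug — patients miss out on a treatment that would have helped. Which is costlier depends on domain priorities and is a judgement call rather than a statistical fact.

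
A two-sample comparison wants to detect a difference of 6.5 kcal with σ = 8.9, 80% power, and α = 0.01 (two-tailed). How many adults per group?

n per group = 2(z_α/2 + z_β)²σ²/d² = 2×(2.576 + 0.84)²×8.9²/6.5² = 43.8 → n = 44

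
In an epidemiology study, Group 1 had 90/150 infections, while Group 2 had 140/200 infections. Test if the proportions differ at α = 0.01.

p̂₁ = 0.6, p̂₂ = 0.7, pooled p̂ = 0.657. z = -1.95. Critical: ±2.576. Fail to reject H₀.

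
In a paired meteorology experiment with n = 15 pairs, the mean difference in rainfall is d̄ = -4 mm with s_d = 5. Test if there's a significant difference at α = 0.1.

t = d̄/(s_d/√n) = -4/(5/√15) = -3.098. df = 14, critical t = ±1.761. Reject H₀.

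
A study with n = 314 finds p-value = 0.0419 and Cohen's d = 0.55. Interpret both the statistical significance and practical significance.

Statistically significant (p = 0.0419 < 0.05). Cohen's d = 0.55 indicates a medium effect size. Both statistical and practical significance should be considered.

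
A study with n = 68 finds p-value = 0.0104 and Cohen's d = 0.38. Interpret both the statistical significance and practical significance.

Statistically significant (p = 0.0104 < 0.05). Cohen's d = 0.38 indicates a small effect size. Both statistical and practical significance should be considered.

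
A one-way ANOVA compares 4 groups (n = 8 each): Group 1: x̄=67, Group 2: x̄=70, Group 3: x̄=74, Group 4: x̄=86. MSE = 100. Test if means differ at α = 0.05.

Grand mean = 74.25. SS_between = 1670.0, MS_between = 556.67. F = 5.567, F_crit ≈ 2.947. Reject H₀.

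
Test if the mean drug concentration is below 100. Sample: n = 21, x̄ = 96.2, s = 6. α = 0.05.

t = (96.2 - 100)/(6/√21) = -2.902, df = 20. Critical t = -1.725. Reject H₀.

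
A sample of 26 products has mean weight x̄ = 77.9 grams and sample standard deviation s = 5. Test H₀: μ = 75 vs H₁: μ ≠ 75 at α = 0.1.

t = (x̄ - μ₀)/(s/√n) = (77.9 - 75)/(5/√26) = 2.957. df = 25, critical t = ±1.708. Reject H₀.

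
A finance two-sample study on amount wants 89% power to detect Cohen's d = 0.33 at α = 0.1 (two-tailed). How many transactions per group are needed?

z_{α/2} = 1.645, z_β = Φ⁻¹(0.89) = 1.227. For small effect (d = 0.33): n per group = 2(z_{α/2} + z_β)²/d² = 2(1.645 + 1.227)²/0.33² = 151.5 → 152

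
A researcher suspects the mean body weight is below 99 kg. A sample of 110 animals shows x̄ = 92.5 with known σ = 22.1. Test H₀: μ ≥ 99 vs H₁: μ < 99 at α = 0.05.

z = -3.085. Critical value: -1.645. Reject H₀.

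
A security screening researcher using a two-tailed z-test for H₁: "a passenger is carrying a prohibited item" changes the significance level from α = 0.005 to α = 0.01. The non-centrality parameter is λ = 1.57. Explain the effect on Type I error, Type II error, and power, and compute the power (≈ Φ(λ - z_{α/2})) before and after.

Increasing α from 0.005 to 0.01:
• Type I error rate increases (α is the Type I rate by definition).
• Critical value moves from z_{α/2} = 2.807 to 2.576, so power = Φ(λ - z_{α/2}) goes from Φ(1.57 - 2.807) = 0.108 to Φ(1.57 - 2.576) = 0.157.
• Type II error rate β = 1 - power therefore decreases (0.892 → 0.843).
Appropriate when false negatives are costly — here, letting a prohibited item through — security breach.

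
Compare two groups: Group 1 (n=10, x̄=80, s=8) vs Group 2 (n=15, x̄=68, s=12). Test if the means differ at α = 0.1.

Pooled sp = 10.62. t = 2.769, df = 23. Critical t = ±1.714. Reject H₀.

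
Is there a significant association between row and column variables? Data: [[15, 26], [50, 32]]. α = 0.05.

χ² = 6.525. df = 1, critical = 3.841. Reject H₀. Variables are dependent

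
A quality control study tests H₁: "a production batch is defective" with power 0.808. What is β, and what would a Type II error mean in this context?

β = 1 - power = 1 - 0.808 = 0.192. A Type II error is failing to reject H₀ when H₀ is false (false negative) — here, failing to conclude that a production batch is defective when in fact it is true. Consequence: shipping a defective batch — faulty products reach customers.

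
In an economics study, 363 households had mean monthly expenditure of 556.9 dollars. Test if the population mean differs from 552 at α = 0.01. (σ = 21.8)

z = (x̄ - μ₀)/(σ/√n) = (556.9 - 552)/(21.8/√363) = 4.282. Critical value: ±2.576. Since |4.282| > 2.576, Reject H₀.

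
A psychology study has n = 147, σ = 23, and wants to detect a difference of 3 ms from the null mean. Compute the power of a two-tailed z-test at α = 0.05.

SE = σ/√n = 23/√147 = 1.897. Non-centrality λ = d/SE = 3/1.897 = 1.581. Power ≈ Φ(λ - z_{α/2}) = Φ(1.581 - 1.96) = Φ(-0.379) = 0.353.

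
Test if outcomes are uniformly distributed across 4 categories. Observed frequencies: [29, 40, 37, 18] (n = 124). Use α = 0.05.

Expected = 31 each. χ² = Σ(O-E)²/E = 9.355. df = 3, critical value = 7.815. Reject H₀.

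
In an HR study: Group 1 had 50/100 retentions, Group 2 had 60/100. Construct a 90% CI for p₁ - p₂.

p̂₁ = 0.5, p̂₂ = 0.6. Difference = -0.1. CI = (-0.215, 0.015)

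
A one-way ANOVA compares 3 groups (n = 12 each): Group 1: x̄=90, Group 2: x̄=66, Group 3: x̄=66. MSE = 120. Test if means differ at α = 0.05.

Grand mean = 74.0. SS_between = 4608.0, MS_between = 2304.0. F = 19.2, F_crit ≈ 3.285. Reject H₀.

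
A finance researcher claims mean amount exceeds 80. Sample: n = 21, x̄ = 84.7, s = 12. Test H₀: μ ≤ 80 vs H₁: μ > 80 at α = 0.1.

t = (84.7 - 80)/(12/√21) = 1.795, df = 20. Critical t = 1.325. Reject H₀.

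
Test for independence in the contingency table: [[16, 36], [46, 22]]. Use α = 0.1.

χ² = 16.047. df = 1, critical = 2.706. Reject H₀. Variables are dependent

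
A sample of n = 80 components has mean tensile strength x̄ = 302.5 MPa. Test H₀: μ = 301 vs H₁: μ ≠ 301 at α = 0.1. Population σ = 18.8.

z = (x̄ - μ₀)/(σ/√n) = (302.5 - 301)/(18.8/√80) = 0.714. Critical value: ±1.645. Since |0.714| ≤ 1.645, Fail to reject H₀.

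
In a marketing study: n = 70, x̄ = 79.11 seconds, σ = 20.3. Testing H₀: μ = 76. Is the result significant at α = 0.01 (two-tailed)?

z = (79.11 - 76)/(20.3/√70) = 1.282. Since |z| ≤ 2.576, not significant at α = 0.01.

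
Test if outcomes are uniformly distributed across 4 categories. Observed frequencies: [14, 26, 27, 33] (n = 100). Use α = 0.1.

Expected = 25 each. χ² = Σ(O-E)²/E = 7.6. df = 3, critical value = 6.251. Reject H₀.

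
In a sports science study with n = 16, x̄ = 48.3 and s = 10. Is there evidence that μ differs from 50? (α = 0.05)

t = (x̄ - μ₀)/(s/√n) = (48.3 - 50)/(10/√16) = -0.68. df = 15, critical t = ±2.131. Fail to reject H₀.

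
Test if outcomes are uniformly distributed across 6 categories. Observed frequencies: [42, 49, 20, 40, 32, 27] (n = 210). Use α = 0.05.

Expected = 35 each. χ² = Σ(O-E)²/E = 16.229. df = 5, critical value = 11.07. Reject H₀.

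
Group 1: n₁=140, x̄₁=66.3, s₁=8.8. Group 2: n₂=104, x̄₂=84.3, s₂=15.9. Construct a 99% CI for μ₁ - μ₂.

Difference = -18.0. SE = √(8.8²/140 + 15.9²/104) = 1.727. CI = (-22.45, -13.55)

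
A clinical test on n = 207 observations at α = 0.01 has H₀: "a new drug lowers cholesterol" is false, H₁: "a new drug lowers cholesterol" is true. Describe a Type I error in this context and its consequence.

Type I error: rejecting H₀ when it is true — concluding that a new drug lowers cholesterol when in fact it is not. Consequence: approving an ineffective drug — patients take a useless medication and may skip effective alternatives.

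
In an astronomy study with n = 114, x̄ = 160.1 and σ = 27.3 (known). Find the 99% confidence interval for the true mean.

CI = x̄ ± z*(σ/√n) = 160.1 ± 2.576(27.3/√114) = 160.1 ± 6.59 = (153.51, 166.69)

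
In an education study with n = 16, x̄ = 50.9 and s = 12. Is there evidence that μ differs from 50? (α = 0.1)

t = (x̄ - μ₀)/(s/√n) = (50.9 - 50)/(12/√16) = 0.3. df = 15, critical t = ±1.753. Fail to reject H₀.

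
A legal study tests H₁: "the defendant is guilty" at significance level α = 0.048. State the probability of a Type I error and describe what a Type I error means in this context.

P(Type I error) = α = 0.048. A Type I error is rejecting H₀ when H₀ is actually true (false positive) — here, concluding that the defendant is guilty when in fact this is not the case. Consequence: convicting an innocent person.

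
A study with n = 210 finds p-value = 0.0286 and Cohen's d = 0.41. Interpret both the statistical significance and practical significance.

Statistically significant (p = 0.0286 < 0.05). Cohen's d = 0.41 indicates a small effect size. Both statistical and practical significance should be considered.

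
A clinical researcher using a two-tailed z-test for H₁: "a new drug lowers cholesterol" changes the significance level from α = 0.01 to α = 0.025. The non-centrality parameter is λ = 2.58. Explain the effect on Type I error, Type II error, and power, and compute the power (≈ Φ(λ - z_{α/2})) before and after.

Increasing α from 0.01 to 0.025:
• Type I error rate increases (α is the Type I rate by definition).
• Critical value moves from z_{α/2} = 2.576 to 2.241, so power = Φ(λ - z_{α/2}) goes from Φ(2.58 - 2.576) = 0.502 to Φ(2.58 - 2.241) = 0.633.
• Type II error rate β = 1 - power therefore decreases (0.498 → 0.367).
Appropriate when false negatives are costly — here, shelving an effective drug — patients miss out on a treatment that would have helped.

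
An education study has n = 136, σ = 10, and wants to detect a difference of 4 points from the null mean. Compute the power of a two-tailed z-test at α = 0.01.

SE = σ/√n = 10/√136 = 0.857. Non-centrality λ = d/SE = 4/0.857 = 4.665. Power ≈ Φ(λ - z_{α/2}) = Φ(4.665 - 2.576) = Φ(2.089) = 0.982.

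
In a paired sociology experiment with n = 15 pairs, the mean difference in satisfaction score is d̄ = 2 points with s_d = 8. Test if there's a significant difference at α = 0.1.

t = d̄/(s_d/√n) = 2/(8/√15) = 0.968. df = 14, critical t = ±1.761. Fail to reject H₀.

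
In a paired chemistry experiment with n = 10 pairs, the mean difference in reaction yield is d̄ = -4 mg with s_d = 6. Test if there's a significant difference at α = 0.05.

t = d̄/(s_d/√n) = -4/(6/√10) = -2.108. df = 9, critical t = ±2.262. Fail to reject H₀.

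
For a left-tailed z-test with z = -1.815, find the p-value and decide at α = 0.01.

p = P(Z < -1.815) = Φ(-1.815) ≈ 0.0348. Since p ≥ 0.01, fail to reject H₀ (not significant) at α = 0.01.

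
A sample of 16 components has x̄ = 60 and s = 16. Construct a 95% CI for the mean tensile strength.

CI = x̄ ± t*(s/√n) = 60 ± 2.131(16/√16) = (51.48, 68.52)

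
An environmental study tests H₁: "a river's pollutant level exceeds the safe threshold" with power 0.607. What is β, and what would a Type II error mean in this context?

β = 1 - power = 1 - 0.607 = 0.393. A Type II error is failing to reject H₀ when H₀ is false (false negative) — here, failing to conclude that a river's pollutant level exceeds the safe threshold when in fact it is true. Consequence: allowing unsafe pollution to continue.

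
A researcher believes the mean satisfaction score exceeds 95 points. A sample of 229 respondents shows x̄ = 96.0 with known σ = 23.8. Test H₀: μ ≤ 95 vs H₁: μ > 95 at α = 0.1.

z = 0.636. Critical value: 1.28. Fail to reject H₀.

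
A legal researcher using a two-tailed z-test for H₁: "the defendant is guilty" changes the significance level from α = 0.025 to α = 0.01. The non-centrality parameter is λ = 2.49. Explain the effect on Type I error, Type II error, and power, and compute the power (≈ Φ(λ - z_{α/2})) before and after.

Decreasing α from 0.025 to 0.01:
• Type I error rate decreases (α is the Type I rate by definition).
• Critical value moves from z_{α/2} = 2.241 to 2.576, so power = Φ(λ - z_{α/2}) goes from Φ(2.49 - 2.241) = 0.598 to Φ(2.49 - 2.576) = 0.466.
• Type II error rate β = 1 - power therefore increases (0.402 → 0.534).
Appropriate when false positives are costly — here, convicting an innocent person.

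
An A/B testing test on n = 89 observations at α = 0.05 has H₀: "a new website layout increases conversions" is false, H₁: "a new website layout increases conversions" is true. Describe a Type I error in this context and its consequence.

Type I error: rejecting H₀ when it is true — concluding that a new website layout increases conversions when in fact it is not. Consequence: rolling out a layout that doesn't actually help — wasted engineering effort.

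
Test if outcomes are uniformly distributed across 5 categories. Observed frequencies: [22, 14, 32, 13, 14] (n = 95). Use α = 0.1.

Expected = 19 each. χ² = Σ(O-E)²/E = 13.895. df = 4, critical value = 7.779. Reject H₀.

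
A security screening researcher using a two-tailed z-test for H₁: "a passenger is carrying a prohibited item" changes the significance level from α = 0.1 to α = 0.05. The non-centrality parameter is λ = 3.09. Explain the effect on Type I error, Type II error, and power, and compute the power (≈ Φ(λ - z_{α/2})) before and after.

Decreasing α from 0.1 to 0.05:
• Type I error rate decreases (α is the Type I rate by definition).
• Critical value moves from z_{α/2} = 1.645 to 1.96, so power = Φ(λ - z_{α/2}) goes from Φ(3.09 - 1.645) = 0.926 to Φ(3.09 - 1.96) = 0.871.
• Type II error rate β = 1 - power therefore increases (0.074 → 0.129).
Appropriate when false positives are costly — here, detaining an innocent passenger — delay and inconvenience.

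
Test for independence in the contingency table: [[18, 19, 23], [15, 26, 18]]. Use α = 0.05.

χ² = 1.963. df = 2, critical = 5.991. Fail to reject H₀. No evidence of dependence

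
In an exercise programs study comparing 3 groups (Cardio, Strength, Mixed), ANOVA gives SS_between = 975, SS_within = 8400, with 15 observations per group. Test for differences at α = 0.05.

df_between = 2, df_within = 42. F = MS_between/MS_within = 487.5/200.0 = 2.438. F_crit ≈ 3.22. Fail to reject H₀.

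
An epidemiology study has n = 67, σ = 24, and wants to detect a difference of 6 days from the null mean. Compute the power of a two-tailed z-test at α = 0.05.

SE = σ/√n = 24/√67 = 2.932. Non-centrality λ = d/SE = 6/2.932 = 2.046. Power ≈ Φ(λ - z_{α/2}) = Φ(2.046 - 1.96) = Φ(0.086) = 0.534.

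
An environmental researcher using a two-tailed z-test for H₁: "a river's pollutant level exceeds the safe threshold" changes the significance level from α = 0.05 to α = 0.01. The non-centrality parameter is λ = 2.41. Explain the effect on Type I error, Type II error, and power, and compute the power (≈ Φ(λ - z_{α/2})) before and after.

Decreasing α from 0.05 to 0.01:
• Type I error rate decreases (α is the Type I rate by definition).
• Critical value moves from z_{α/2} = 1.96 to 2.576, so power = Φ(λ - z_{α/2}) goes from Φ(2.41 - 1.96) = 0.674 to Φ(2.41 - 2.576) = 0.434.
• Type II error rate β = 1 - power therefore increases (0.326 → 0.566).
Appropriate when false positives are costly — here, shutting down a compliant factory unnecessarily.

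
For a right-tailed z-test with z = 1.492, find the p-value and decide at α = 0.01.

p = P(Z > 1.492) = 1 - Φ(1.492) ≈ 0.0678. Since p ≥ 0.01, fail to reject H₀ (not significant) at α = 0.01.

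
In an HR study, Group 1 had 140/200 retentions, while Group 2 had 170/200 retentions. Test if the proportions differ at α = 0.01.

p̂₁ = 0.7, p̂₂ = 0.85, pooled p̂ = 0.775. z = -3.592. Critical: ±2.576. Reject H₀.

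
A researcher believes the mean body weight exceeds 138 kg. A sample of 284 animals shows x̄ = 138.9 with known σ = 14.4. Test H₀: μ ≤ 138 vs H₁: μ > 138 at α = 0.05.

z = 1.053. Critical value: 1.645. Fail to reject H₀.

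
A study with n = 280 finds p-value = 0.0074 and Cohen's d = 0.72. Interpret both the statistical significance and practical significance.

Statistically significant (p = 0.0074 < 0.05). Cohen's d = 0.72 indicates a medium effect size. Both statistical and practical significance should be considered.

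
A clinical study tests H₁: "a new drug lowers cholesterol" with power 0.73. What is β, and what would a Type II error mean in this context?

β = 1 - power = 1 - 0.73 = 0.27. A Type II error is failing to reject H₀ when H₀ is false (false negative) — here, failing to conclude that a new drug lowers cholesterol when in fact it is true. Consequence: shelving an effective drug — patients miss out on a treatment that would have helped.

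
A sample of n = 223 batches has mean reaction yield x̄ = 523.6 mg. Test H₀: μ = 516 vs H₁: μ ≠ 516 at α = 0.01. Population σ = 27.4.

z = (x̄ - μ₀)/(σ/√n) = (523.6 - 516)/(27.4/√223) = 4.142. Critical value: ±2.576. Since |4.142| > 2.576, Reject H₀.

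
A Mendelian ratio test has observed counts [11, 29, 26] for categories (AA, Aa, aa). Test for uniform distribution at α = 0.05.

Expected = 22 each. χ² = Σ(O-E)²/E = 8.455. df = 2, critical value = 5.991. Reject H₀.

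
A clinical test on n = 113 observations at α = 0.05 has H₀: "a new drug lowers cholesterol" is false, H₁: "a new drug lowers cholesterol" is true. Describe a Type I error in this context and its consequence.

Type I error: rejecting H₀ when it is true — concluding that a new drug lowers cholesterol when in fact it is not. Consequence: approving an ineffective drug — patients take a useless medication and may skip effective alternatives.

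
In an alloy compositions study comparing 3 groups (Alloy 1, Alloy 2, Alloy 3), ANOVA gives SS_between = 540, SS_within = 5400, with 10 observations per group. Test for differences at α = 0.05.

df_between = 2, df_within = 27. F = MS_between/MS_within = 270.0/200.0 = 1.35. F_crit ≈ 3.354. Fail to reject H₀.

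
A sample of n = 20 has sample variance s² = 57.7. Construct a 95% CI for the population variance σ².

df = 19. χ²_{0.025} = 32.852, χ²_{0.975} = 8.907. CI for σ² = ((n-1)s²/χ²_{α/2}, (n-1)s²/χ²_{1-α/2}) = (19·57.7/32.852, 19·57.7/8.907) = (33.37, 123.08)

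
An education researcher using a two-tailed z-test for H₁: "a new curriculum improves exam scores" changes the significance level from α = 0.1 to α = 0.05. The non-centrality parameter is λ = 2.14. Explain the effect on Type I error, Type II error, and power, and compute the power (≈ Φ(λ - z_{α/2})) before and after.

Decreasing α from 0.1 to 0.05:
• Type I error rate decreases (α is the Type I rate by definition).
• Critical value moves from z_{α/2} = 1.645 to 1.96, so power = Φ(λ - z_{α/2}) goes from Φ(2.14 - 1.645) = 0.69 to Φ(2.14 - 1.96) = 0.571.
• Type II error rate β = 1 - power therefore increases (0.31 → 0.429).
Appropriate when false positives are costly — here, adopting a curriculum that gives no real benefit — disruption for nothing.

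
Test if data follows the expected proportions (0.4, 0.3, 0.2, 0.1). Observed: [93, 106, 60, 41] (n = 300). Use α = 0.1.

Expected: [120.0, 90.0, 60.0, 30.0]. χ² = 12.953. df = 3, critical = 6.251. Reject H₀.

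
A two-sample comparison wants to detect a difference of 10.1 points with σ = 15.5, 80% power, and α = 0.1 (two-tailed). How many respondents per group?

n per group = 2(z_α/2 + z_β)²σ²/d² = 2×(1.645 + 0.84)²×15.5²/10.1² = 29.1 → n = 30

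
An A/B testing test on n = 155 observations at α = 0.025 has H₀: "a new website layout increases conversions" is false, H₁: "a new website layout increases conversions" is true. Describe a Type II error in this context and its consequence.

Type II error: failing to reject H₀ when it is false — concluding that a new website layout increases conversions is not supported when in fact it is. Consequence: discarding a layout that would have improved conversions — lost revenue.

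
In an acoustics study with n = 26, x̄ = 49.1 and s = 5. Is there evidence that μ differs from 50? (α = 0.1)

t = (x̄ - μ₀)/(s/√n) = (49.1 - 50)/(5/√26) = -0.918. df = 25, critical t = ±1.708. Fail to reject H₀.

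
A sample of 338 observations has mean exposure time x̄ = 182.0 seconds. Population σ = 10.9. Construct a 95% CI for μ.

CI = x̄ ± z*(σ/√n) = 182.0 ± 1.96(10.9/√338) = 182.0 ± 1.16 = (180.84, 183.16)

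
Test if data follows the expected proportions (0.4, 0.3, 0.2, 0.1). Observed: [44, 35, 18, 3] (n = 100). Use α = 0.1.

Expected: [40.0, 30.0, 20.0, 10.0]. χ² = 6.333. df = 3, critical = 6.251. Reject H₀.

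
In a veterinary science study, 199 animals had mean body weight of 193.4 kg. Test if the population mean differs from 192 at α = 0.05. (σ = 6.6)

z = (x̄ - μ₀)/(σ/√n) = (193.4 - 192)/(6.6/√199) = 2.992. Critical value: ±1.96. Since |2.992| > 1.96, Reject H₀.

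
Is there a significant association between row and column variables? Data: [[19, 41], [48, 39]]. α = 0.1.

χ² = 7.91. df = 1, critical = 2.706. Reject H₀. Variables are dependent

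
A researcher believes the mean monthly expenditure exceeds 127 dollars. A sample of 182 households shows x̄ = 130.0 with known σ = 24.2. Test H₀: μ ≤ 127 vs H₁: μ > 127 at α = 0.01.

z = 1.672. Critical value: 2.33. Fail to reject H₀.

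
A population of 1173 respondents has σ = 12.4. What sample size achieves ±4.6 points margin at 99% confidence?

Without FPC: n₀ = (2.576×12.4/4.6)² = 48.219. With FPC: n = n₀N/(n₀+N-1) = 46.4 → n = 47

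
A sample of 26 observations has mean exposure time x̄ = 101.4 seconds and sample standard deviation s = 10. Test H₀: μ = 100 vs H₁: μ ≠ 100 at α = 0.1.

t = (x̄ - μ₀)/(s/√n) = (101.4 - 100)/(10/√26) = 0.714. df = 25, critical t = ±1.708. Fail to reject H₀.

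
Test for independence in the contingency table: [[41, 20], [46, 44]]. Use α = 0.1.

χ² = 3.86. df = 1, critical = 2.706. Reject H₀. Variables are dependent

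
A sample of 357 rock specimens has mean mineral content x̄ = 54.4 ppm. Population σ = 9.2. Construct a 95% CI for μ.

CI = x̄ ± z*(σ/√n) = 54.4 ± 1.96(9.2/√357) = 54.4 ± 0.95 = (53.45, 55.35)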